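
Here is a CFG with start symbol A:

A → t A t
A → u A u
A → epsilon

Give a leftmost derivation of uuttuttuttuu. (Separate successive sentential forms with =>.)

A => uAu   [A → u A u]
uAu => uuAuu   [A → u A u]
uuAuu => uutAtuu   [A → t A t]
uutAtuu => uuttAttuu   [A → t A t]
uuttAttuu => uuttuAuttuu   [A → u A u]
uuttuAuttuu => uuttutAtuttuu   [A → t A t]
uuttutAtuttuu => uuttuttuttuu   [A → epsilon]

A=>uAu=>uuAuu=>uutAtuu=>uuttAttuu=>uuttuAuttuu=>uuttutAtuttuu=>uuttuttuttuu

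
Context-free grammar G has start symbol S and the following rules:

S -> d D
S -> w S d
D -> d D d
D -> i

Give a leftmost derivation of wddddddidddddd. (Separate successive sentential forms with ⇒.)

S⇒wSd⇒wdDd⇒wddDdd⇒wdddDddd⇒wddddDdddd⇒wdddddDddddd⇒wddddddDdddddd⇒wddddddidddddd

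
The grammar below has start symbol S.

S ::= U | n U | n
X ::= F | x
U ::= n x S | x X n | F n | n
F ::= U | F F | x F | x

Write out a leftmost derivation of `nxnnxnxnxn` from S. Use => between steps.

S => U   [S ::= U]
U => Fn   [U ::= F n]
Fn => FFn   [F ::= F F]
FFn => UFn   [F ::= U]
UFn => nxSFn   [U ::= n x S]
nxSFn => nxnUFn   [S ::= n U]
nxnUFn => nxnnxSFn   [U ::= n x S]
nxnnxSFn => nxnnxnUFn   [S ::= n U]
nxnnxnUFn => nxnnxnFnFn   [U ::= F n]
nxnnxnFnFn => nxnnxnxnFn   [F ::= x]
nxnnxnxnFn => nxnnxnxnxn   [F ::= x]

S => U => Fn => FFn => UFn => nxSFn => nxnUFn => nxnnxSFn => nxnnxnUFn => nxnnxnFnFn => nxnnxnxnFn => nxnnxnxnxn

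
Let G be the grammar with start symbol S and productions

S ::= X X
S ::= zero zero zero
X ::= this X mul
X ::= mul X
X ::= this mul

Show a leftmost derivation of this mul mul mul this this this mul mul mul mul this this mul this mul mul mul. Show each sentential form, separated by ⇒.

S ⇒ X X ⇒ this X mul X ⇒ this mul X mul X ⇒ this mul mul X mul X ⇒ this mul mul mul X mul X ⇒ this mul mul mul this X mul mul X ⇒ this mul mul mul this this X mul mul mul X ⇒ this mul mul mul this this this mul mul mul mul X ⇒ this mul mul mul this this this mul mul mul mul this X mul ⇒ this mul mul mul this this this mul mul mul mul this this X mul mul ⇒ this mul mul mul this this this mul mul mul mul this this mul X mul mul ⇒ this mul mul mul this this this mul mul mul mul this this mul this mul mul mul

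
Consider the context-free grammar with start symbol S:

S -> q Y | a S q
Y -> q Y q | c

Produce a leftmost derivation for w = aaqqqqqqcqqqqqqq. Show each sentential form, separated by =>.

S => aSq   [S -> a S q]
aSq => aaSqq   [S -> a S q]
aaSqq => aaqYqq   [S -> q Y]
aaqYqq => aaqqYqqq   [Y -> q Y q]
aaqqYqqq => aaqqqYqqqq   [Y -> q Y q]
aaqqqYqqqq => aaqqqqYqqqqq   [Y -> q Y q]
aaqqqqYqqqqq => aaqqqqqYqqqqqq   [Y -> q Y q]
aaqqqqqYqqqqqq => aaqqqqqqYqqqqqqq   [Y -> q Y q]
aaqqqqqqYqqqqqqq => aaqqqqqqcqqqqqqq   [Y -> c]

S => aSq => aaSqq => aaqYqq => aaqqYqqq => aaqqqYqqqq => aaqqqqYqqqqq => aaqqqqqYqqqqqq => aaqqqqqqYqqqqqqq => aaqqqqqqcqqqqqqq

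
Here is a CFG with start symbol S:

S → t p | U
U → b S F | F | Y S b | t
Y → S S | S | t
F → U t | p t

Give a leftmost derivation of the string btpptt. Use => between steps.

S => U => F => Ut => bSFt => btpFt => btpptt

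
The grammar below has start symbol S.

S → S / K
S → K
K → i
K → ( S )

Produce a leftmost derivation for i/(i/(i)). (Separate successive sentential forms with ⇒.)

S ⇒ S/K   [S → S / K]
S/K ⇒ K/K   [S → K]
K/K ⇒ i/K   [K → i]
i/K ⇒ i/(S)   [K → ( S )]
i/(S) ⇒ i/(S/K)   [S → S / K]
i/(S/K) ⇒ i/(K/K)   [S → K]
i/(K/K) ⇒ i/(i/K)   [K → i]
i/(i/K) ⇒ i/(i/(S))   [K → ( S )]
i/(i/(S)) ⇒ i/(i/(K))   [S → K]
i/(i/(K)) ⇒ i/(i/(i))   [K → i]

S ⇒ S/K ⇒ K/K ⇒ i/K ⇒ i/(S) ⇒ i/(S/K) ⇒ i/(K/K) ⇒ i/(i/K) ⇒ i/(i/(S)) ⇒ i/(i/(K)) ⇒ i/(i/(i))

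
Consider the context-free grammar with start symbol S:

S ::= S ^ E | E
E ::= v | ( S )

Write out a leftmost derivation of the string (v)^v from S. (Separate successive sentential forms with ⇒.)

S⇒S^E⇒E^E⇒(S)^E⇒(E)^E⇒(v)^E⇒(v)^v

S ⇒ S^E   [S ::= S ^ E]
S^E ⇒ E^E   [S ::= E]
E^E ⇒ (S)^E   [E ::= ( S )]
(S)^E ⇒ (E)^E   [S ::= E]
(E)^E ⇒ (v)^E   [E ::= v]
(v)^E ⇒ (v)^v   [E ::= v]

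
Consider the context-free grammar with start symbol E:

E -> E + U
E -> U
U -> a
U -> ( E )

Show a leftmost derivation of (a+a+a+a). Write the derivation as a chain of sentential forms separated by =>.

E => U   [E -> U]
U => (E)   [U -> ( E )]
(E) => (E+U)   [E -> E + U]
(E+U) => (E+U+U)   [E -> E + U]
(E+U+U) => (E+U+U+U)   [E -> E + U]
(E+U+U+U) => (U+U+U+U)   [E -> U]
(U+U+U+U) => (a+U+U+U)   [U -> a]
(a+U+U+U) => (a+a+U+U)   [U -> a]
(a+a+U+U) => (a+a+a+U)   [U -> a]
(a+a+a+U) => (a+a+a+a)   [U -> a]

E => U => (E) => (E+U) => (E+U+U) => (E+U+U+U) => (U+U+U+U) => (a+U+U+U) => (a+a+U+U) => (a+a+a+U) => (a+a+a+a)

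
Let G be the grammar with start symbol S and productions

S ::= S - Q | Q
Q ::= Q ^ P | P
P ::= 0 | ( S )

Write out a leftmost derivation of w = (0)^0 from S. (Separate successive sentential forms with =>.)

S => Q => Q^P => P^P => (S)^P => (Q)^P => (P)^P => (0)^P => (0)^0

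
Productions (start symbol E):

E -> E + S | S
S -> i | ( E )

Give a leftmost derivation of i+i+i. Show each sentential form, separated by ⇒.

E ⇒ E+S ⇒ E+S+S ⇒ S+S+S ⇒ i+S+S ⇒ i+i+S ⇒ i+i+i

E ⇒ E+S   [E -> E + S]
E+S ⇒ E+S+S   [E -> E + S]
E+S+S ⇒ S+S+S   [E -> S]
S+S+S ⇒ i+S+S   [S -> i]
i+S+S ⇒ i+i+S   [S -> i]
i+i+S ⇒ i+i+i   [S -> i]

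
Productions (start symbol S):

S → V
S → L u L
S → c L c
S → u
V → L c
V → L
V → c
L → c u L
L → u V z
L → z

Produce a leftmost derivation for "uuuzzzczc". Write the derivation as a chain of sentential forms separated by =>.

S => V => Lc => uVzc => uLczc => uuVzczc => uuLzczc => uuuVzzczc => uuuLzzczc => uuuzzzczc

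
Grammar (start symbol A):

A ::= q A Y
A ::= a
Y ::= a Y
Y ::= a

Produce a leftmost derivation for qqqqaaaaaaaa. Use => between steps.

A => qAY   [A ::= q A Y]
qAY => qqAYY   [A ::= q A Y]
qqAYY => qqqAYYY   [A ::= q A Y]
qqqAYYY => qqqqAYYYY   [A ::= q A Y]
qqqqAYYYY => qqqqaYYYY   [A ::= a]
qqqqaYYYY => qqqqaaYYYY   [Y ::= a Y]
qqqqaaYYYY => qqqqaaaYYYY   [Y ::= a Y]
qqqqaaaYYYY => qqqqaaaaYYYY   [Y ::= a Y]
qqqqaaaaYYYY => qqqqaaaaaYYY   [Y ::= a]
qqqqaaaaaYYY => qqqqaaaaaaYY   [Y ::= a]
qqqqaaaaaaYY => qqqqaaaaaaaY   [Y ::= a]
qqqqaaaaaaaY => qqqqaaaaaaaa   [Y ::= a]

A => qAY => qqAYY => qqqAYYY => qqqqAYYYY => qqqqaYYYY => qqqqaaYYYY => qqqqaaaYYYY => qqqqaaaaYYYY => qqqqaaaaaYYY => qqqqaaaaaaYY => qqqqaaaaaaaY => qqqqaaaaaaaa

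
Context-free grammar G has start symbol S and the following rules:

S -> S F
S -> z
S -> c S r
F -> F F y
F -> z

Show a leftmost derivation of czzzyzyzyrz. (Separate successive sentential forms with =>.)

S => SF => cSrF => cSFrF => czFrF => czFFyrF => czFFyFyrF => czFFyFyFyrF => czzFyFyFyrF => czzzyFyFyrF => czzzyzyFyrF => czzzyzyzyrF => czzzyzyzyrz

S => SF   [S -> S F]
SF => cSrF   [S -> c S r]
cSrF => cSFrF   [S -> S F]
cSFrF => czFrF   [S -> z]
czFrF => czFFyrF   [F -> F F y]
czFFyrF => czFFyFyrF   [F -> F F y]
czFFyFyrF => czFFyFyFyrF   [F -> F F y]
czFFyFyFyrF => czzFyFyFyrF   [F -> z]
czzFyFyFyrF => czzzyFyFyrF   [F -> z]
czzzyFyFyrF => czzzyzyFyrF   [F -> z]
czzzyzyFyrF => czzzyzyzyrF   [F -> z]
czzzyzyzyrF => czzzyzyzyrz   [F -> z]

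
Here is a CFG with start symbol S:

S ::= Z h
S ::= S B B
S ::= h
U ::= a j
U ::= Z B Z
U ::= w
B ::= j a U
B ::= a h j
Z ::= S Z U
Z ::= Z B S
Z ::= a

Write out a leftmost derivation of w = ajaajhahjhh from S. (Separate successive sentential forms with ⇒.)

S⇒Zh⇒ZBSh⇒ZBSBSh⇒aBSBSh⇒ajaUSBSh⇒ajaajSBSh⇒ajaajhBSh⇒ajaajhahjSh⇒ajaajhahjhh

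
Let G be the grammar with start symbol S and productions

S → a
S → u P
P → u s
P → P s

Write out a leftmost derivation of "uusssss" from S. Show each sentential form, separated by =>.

S=>uP=>uPs=>uPss=>uPsss=>uPssss=>uusssss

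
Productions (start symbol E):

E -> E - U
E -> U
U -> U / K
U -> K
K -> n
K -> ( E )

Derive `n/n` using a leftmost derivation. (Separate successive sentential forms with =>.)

E => U   [E -> U]
U => U/K   [U -> U / K]
U/K => K/K   [U -> K]
K/K => n/K   [K -> n]
n/K => n/n   [K -> n]

E => U => U/K => K/K => n/K => n/n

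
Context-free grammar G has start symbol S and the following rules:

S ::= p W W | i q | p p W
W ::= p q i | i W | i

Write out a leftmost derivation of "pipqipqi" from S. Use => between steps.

S => pWW   [S ::= p W W]
pWW => piWW   [W ::= i W]
piWW => pipqiW   [W ::= p q i]
pipqiW => pipqipqi   [W ::= p q i]

S=>pWW=>piWW=>pipqiW=>pipqipqi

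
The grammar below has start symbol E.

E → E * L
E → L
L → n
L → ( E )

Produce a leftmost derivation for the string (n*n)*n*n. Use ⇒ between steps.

E⇒E*L⇒E*L*L⇒L*L*L⇒(E)*L*L⇒(E*L)*L*L⇒(L*L)*L*L⇒(n*L)*L*L⇒(n*n)*L*L⇒(n*n)*n*L⇒(n*n)*n*n

E ⇒ E*L   [E → E * L]
E*L ⇒ E*L*L   [E → E * L]
E*L*L ⇒ L*L*L   [E → L]
L*L*L ⇒ (E)*L*L   [L → ( E )]
(E)*L*L ⇒ (E*L)*L*L   [E → E * L]
(E*L)*L*L ⇒ (L*L)*L*L   [E → L]
(L*L)*L*L ⇒ (n*L)*L*L   [L → n]
(n*L)*L*L ⇒ (n*n)*L*L   [L → n]
(n*n)*L*L ⇒ (n*n)*n*L   [L → n]
(n*n)*n*L ⇒ (n*n)*n*n   [L → n]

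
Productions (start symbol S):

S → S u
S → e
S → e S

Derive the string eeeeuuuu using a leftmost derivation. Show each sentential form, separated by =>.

S => eS   [S → e S]
eS => eSu   [S → S u]
eSu => eSuu   [S → S u]
eSuu => eSuuu   [S → S u]
eSuuu => eeSuuu   [S → e S]
eeSuuu => eeSuuuu   [S → S u]
eeSuuuu => eeeSuuuu   [S → e S]
eeeSuuuu => eeeeuuuu   [S → e]

S=>eS=>eSu=>eSuu=>eSuuu=>eeSuuu=>eeSuuuu=>eeeSuuuu=>eeeeuuuu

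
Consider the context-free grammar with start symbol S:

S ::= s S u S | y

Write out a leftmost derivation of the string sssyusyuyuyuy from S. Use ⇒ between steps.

S ⇒ sSuS ⇒ ssSuSuS ⇒ sssSuSuSuS ⇒ sssyuSuSuS ⇒ sssyusSuSuSuS ⇒ sssyusyuSuSuS ⇒ sssyusyuyuSuS ⇒ sssyusyuyuyuS ⇒ sssyusyuyuyuy

S ⇒ sSuS   [S ::= s S u S]
sSuS ⇒ ssSuSuS   [S ::= s S u S]
ssSuSuS ⇒ sssSuSuSuS   [S ::= s S u S]
sssSuSuSuS ⇒ sssyuSuSuS   [S ::= y]
sssyuSuSuS ⇒ sssyusSuSuSuS   [S ::= s S u S]
sssyusSuSuSuS ⇒ sssyusyuSuSuS   [S ::= y]
sssyusyuSuSuS ⇒ sssyusyuyuSuS   [S ::= y]
sssyusyuyuSuS ⇒ sssyusyuyuyuS   [S ::= y]
sssyusyuyuyuS ⇒ sssyusyuyuyuy   [S ::= y]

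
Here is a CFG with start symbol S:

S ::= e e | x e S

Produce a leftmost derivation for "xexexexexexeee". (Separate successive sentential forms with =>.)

S => xeS   [S ::= x e S]
xeS => xexeS   [S ::= x e S]
xexeS => xexexeS   [S ::= x e S]
xexexeS => xexexexeS   [S ::= x e S]
xexexexeS => xexexexexeS   [S ::= x e S]
xexexexexeS => xexexexexexeS   [S ::= x e S]
xexexexexexeS => xexexexexexeee   [S ::= e e]

S=>xeS=>xexeS=>xexexeS=>xexexexeS=>xexexexexeS=>xexexexexexeS=>xexexexexexeee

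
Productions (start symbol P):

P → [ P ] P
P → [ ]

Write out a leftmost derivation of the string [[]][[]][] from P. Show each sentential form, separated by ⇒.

P ⇒ [P]P ⇒ [[]]P ⇒ [[]][P]P ⇒ [[]][[]]P ⇒ [[]][[]][]

P ⇒ [P]P   [P → [ P ] P]
[P]P ⇒ [[]]P   [P → [ ]]
[[]]P ⇒ [[]][P]P   [P → [ P ] P]
[[]][P]P ⇒ [[]][[]]P   [P → [ ]]
[[]][[]]P ⇒ [[]][[]][]   [P → [ ]]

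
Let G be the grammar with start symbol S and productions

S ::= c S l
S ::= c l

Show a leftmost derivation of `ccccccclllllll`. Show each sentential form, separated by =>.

S => cSl => ccSll => cccSlll => ccccSllll => cccccSlllll => ccccccSllllll => ccccccclllllll

S => cSl   [S ::= c S l]
cSl => ccSll   [S ::= c S l]
ccSll => cccSlll   [S ::= c S l]
cccSlll => ccccSllll   [S ::= c S l]
ccccSllll => cccccSlllll   [S ::= c S l]
cccccSlllll => ccccccSllllll   [S ::= c S l]
ccccccSllllll => ccccccclllllll   [S ::= c l]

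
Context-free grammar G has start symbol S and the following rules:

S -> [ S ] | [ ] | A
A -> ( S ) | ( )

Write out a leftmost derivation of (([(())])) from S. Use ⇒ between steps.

S ⇒ A ⇒ (S) ⇒ (A) ⇒ ((S)) ⇒ (([S])) ⇒ (([A])) ⇒ (([(S)])) ⇒ (([(A)])) ⇒ (([(())]))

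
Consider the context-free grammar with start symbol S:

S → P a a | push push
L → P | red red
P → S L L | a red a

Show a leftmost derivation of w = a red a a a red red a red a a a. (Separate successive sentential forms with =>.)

S => P a a => S L L a a => P a a L L a a => a red a a a L L a a => a red a a a red red L a a => a red a a a red red P a a => a red a a a red red a red a a a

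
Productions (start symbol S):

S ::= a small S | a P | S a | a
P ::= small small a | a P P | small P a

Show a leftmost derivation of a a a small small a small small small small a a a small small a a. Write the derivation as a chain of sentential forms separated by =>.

S => S a => a P a => a a P P a => a a a P P P a => a a a small small a P P a => a a a small small a small P a P a => a a a small small a small small P a a P a => a a a small small a small small small small a a a P a => a a a small small a small small small small a a a small small a a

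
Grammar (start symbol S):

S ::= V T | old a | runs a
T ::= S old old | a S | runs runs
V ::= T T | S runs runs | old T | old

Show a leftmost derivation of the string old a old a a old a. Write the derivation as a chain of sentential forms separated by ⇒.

S ⇒ V T ⇒ old T T ⇒ old a S T ⇒ old a old a T ⇒ old a old a a S ⇒ old a old a a old a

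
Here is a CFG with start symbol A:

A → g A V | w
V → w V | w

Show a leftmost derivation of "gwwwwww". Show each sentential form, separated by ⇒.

A ⇒ gAV ⇒ gwV ⇒ gwwV ⇒ gwwwV ⇒ gwwwwV ⇒ gwwwwwV ⇒ gwwwwww

A ⇒ gAV   [A → g A V]
gAV ⇒ gwV   [A → w]
gwV ⇒ gwwV   [V → w V]
gwwV ⇒ gwwwV   [V → w V]
gwwwV ⇒ gwwwwV   [V → w V]
gwwwwV ⇒ gwwwwwV   [V → w V]
gwwwwwV ⇒ gwwwwww   [V → w]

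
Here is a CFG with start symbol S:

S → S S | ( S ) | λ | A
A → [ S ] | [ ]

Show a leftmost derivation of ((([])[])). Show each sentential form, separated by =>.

S => SS => (S)S => (SS)S => (SSS)S => ((S)SS)S => ((SS)SS)S => (((S)S)SS)S => (((A)S)SS)S => ((([])S)SS)S => ((([])A)SS)S => ((([])[])SS)S => ((([])[])S)S => ((([])[]))S => ((([])[]))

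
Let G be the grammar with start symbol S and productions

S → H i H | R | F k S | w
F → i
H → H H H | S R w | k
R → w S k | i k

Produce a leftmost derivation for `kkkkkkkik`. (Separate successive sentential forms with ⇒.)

S ⇒ HiH   [S → H i H]
HiH ⇒ HHHiH   [H → H H H]
HHHiH ⇒ HHHHHiH   [H → H H H]
HHHHHiH ⇒ HHHHHHHiH   [H → H H H]
HHHHHHHiH ⇒ kHHHHHHiH   [H → k]
kHHHHHHiH ⇒ kkHHHHHiH   [H → k]
kkHHHHHiH ⇒ kkkHHHHiH   [H → k]
kkkHHHHiH ⇒ kkkkHHHiH   [H → k]
kkkkHHHiH ⇒ kkkkkHHiH   [H → k]
kkkkkHHiH ⇒ kkkkkkHiH   [H → k]
kkkkkkHiH ⇒ kkkkkkkiH   [H → k]
kkkkkkkiH ⇒ kkkkkkkik   [H → k]

S ⇒ HiH ⇒ HHHiH ⇒ HHHHHiH ⇒ HHHHHHHiH ⇒ kHHHHHHiH ⇒ kkHHHHHiH ⇒ kkkHHHHiH ⇒ kkkkHHHiH ⇒ kkkkkHHiH ⇒ kkkkkkHiH ⇒ kkkkkkkiH ⇒ kkkkkkkik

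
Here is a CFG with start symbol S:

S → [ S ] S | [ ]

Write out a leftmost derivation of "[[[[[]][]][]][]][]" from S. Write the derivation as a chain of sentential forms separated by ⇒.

S ⇒ [S]S   [S → [ S ] S]
[S]S ⇒ [[S]S]S   [S → [ S ] S]
[[S]S]S ⇒ [[[S]S]S]S   [S → [ S ] S]
[[[S]S]S]S ⇒ [[[[S]S]S]S]S   [S → [ S ] S]
[[[[S]S]S]S]S ⇒ [[[[[]]S]S]S]S   [S → [ ]]
[[[[[]]S]S]S]S ⇒ [[[[[]][]]S]S]S   [S → [ ]]
[[[[[]][]]S]S]S ⇒ [[[[[]][]][]]S]S   [S → [ ]]
[[[[[]][]][]]S]S ⇒ [[[[[]][]][]][]]S   [S → [ ]]
[[[[[]][]][]][]]S ⇒ [[[[[]][]][]][]][]   [S → [ ]]

S ⇒ [S]S ⇒ [[S]S]S ⇒ [[[S]S]S]S ⇒ [[[[S]S]S]S]S ⇒ [[[[[]]S]S]S]S ⇒ [[[[[]][]]S]S]S ⇒ [[[[[]][]][]]S]S ⇒ [[[[[]][]][]][]]S ⇒ [[[[[]][]][]][]][]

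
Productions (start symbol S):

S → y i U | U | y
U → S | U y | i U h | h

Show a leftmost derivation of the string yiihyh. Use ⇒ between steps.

S ⇒ yiU ⇒ yiiUh ⇒ yiiUyh ⇒ yiihyh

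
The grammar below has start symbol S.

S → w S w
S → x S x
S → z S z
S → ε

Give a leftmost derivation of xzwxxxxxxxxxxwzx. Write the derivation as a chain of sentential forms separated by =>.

S => xSx => xzSzx => xzwSwzx => xzwxSxwzx => xzwxxSxxwzx => xzwxxxSxxxwzx => xzwxxxxSxxxxwzx => xzwxxxxxSxxxxxwzx => xzwxxxxxxxxxxwzx

S => xSx   [S → x S x]
xSx => xzSzx   [S → z S z]
xzSzx => xzwSwzx   [S → w S w]
xzwSwzx => xzwxSxwzx   [S → x S x]
xzwxSxwzx => xzwxxSxxwzx   [S → x S x]
xzwxxSxxwzx => xzwxxxSxxxwzx   [S → x S x]
xzwxxxSxxxwzx => xzwxxxxSxxxxwzx   [S → x S x]
xzwxxxxSxxxxwzx => xzwxxxxxSxxxxxwzx   [S → x S x]
xzwxxxxxSxxxxxwzx => xzwxxxxxxxxxxwzx   [S → ε]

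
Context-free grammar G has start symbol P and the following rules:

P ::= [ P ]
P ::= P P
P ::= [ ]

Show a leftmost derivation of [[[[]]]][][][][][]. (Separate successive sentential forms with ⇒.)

P ⇒ PP ⇒ PPP ⇒ PPPP ⇒ [P]PPP ⇒ [[P]]PPP ⇒ [[[P]]]PPP ⇒ [[[[]]]]PPP ⇒ [[[[]]]][]PP ⇒ [[[[]]]][]PPP ⇒ [[[[]]]][]PPPP ⇒ [[[[]]]][][]PPP ⇒ [[[[]]]][][][]PP ⇒ [[[[]]]][][][][]P ⇒ [[[[]]]][][][][][]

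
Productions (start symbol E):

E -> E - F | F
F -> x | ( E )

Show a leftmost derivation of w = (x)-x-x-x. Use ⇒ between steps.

E ⇒ E-F   [E -> E - F]
E-F ⇒ E-F-F   [E -> E - F]
E-F-F ⇒ E-F-F-F   [E -> E - F]
E-F-F-F ⇒ F-F-F-F   [E -> F]
F-F-F-F ⇒ (E)-F-F-F   [F -> ( E )]
(E)-F-F-F ⇒ (F)-F-F-F   [E -> F]
(F)-F-F-F ⇒ (x)-F-F-F   [F -> x]
(x)-F-F-F ⇒ (x)-x-F-F   [F -> x]
(x)-x-F-F ⇒ (x)-x-x-F   [F -> x]
(x)-x-x-F ⇒ (x)-x-x-x   [F -> x]

E ⇒ E-F ⇒ E-F-F ⇒ E-F-F-F ⇒ F-F-F-F ⇒ (E)-F-F-F ⇒ (F)-F-F-F ⇒ (x)-F-F-F ⇒ (x)-x-F-F ⇒ (x)-x-x-F ⇒ (x)-x-x-x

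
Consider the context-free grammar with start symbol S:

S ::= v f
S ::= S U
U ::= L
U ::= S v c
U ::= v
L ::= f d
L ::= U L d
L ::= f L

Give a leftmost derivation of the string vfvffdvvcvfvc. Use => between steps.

S=>SU=>SUU=>vfUU=>vfSvcU=>vfSUvcU=>vfSUUvcU=>vfvfUUvcU=>vfvfLUvcU=>vfvffdUvcU=>vfvffdvvcU=>vfvffdvvcSvc=>vfvffdvvcvfvc

S => SU   [S ::= S U]
SU => SUU   [S ::= S U]
SUU => vfUU   [S ::= v f]
vfUU => vfSvcU   [U ::= S v c]
vfSvcU => vfSUvcU   [S ::= S U]
vfSUvcU => vfSUUvcU   [S ::= S U]
vfSUUvcU => vfvfUUvcU   [S ::= v f]
vfvfUUvcU => vfvfLUvcU   [U ::= L]
vfvfLUvcU => vfvffdUvcU   [L ::= f d]
vfvffdUvcU => vfvffdvvcU   [U ::= v]
vfvffdvvcU => vfvffdvvcSvc   [U ::= S v c]
vfvffdvvcSvc => vfvffdvvcvfvc   [S ::= v f]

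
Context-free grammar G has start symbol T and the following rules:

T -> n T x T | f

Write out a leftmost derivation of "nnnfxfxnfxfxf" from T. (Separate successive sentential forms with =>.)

T => nTxT => nnTxTxT => nnnTxTxTxT => nnnfxTxTxT => nnnfxfxTxT => nnnfxfxnTxTxT => nnnfxfxnfxTxT => nnnfxfxnfxfxT => nnnfxfxnfxfxf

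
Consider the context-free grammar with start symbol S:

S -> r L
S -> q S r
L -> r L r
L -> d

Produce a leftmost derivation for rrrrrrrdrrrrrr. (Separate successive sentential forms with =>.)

S => rL   [S -> r L]
rL => rrLr   [L -> r L r]
rrLr => rrrLrr   [L -> r L r]
rrrLrr => rrrrLrrr   [L -> r L r]
rrrrLrrr => rrrrrLrrrr   [L -> r L r]
rrrrrLrrrr => rrrrrrLrrrrr   [L -> r L r]
rrrrrrLrrrrr => rrrrrrrLrrrrrr   [L -> r L r]
rrrrrrrLrrrrrr => rrrrrrrdrrrrrr   [L -> d]

S => rL => rrLr => rrrLrr => rrrrLrrr => rrrrrLrrrr => rrrrrrLrrrrr => rrrrrrrLrrrrrr => rrrrrrrdrrrrrr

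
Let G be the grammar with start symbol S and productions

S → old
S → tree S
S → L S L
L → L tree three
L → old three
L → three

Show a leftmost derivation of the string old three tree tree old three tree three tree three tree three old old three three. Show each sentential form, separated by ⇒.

S ⇒ L S L   [S → L S L]
L S L ⇒ old three S L   [L → old three]
old three S L ⇒ old three tree S L   [S → tree S]
old three tree S L ⇒ old three tree tree S L   [S → tree S]
old three tree tree S L ⇒ old three tree tree L S L L   [S → L S L]
old three tree tree L S L L ⇒ old three tree tree L tree three S L L   [L → L tree three]
old three tree tree L tree three S L L ⇒ old three tree tree L tree three tree three S L L   [L → L tree three]
old three tree tree L tree three tree three S L L ⇒ old three tree tree L tree three tree three tree three S L L   [L → L tree three]
old three tree tree L tree three tree three tree three S L L ⇒ old three tree tree old three tree three tree three tree three S L L   [L → old three]
old three tree tree old three tree three tree three tree three S L L ⇒ old three tree tree old three tree three tree three tree three old L L   [S → old]
old three tree tree old three tree three tree three tree three old L L ⇒ old three tree tree old three tree three tree three tree three old old three L   [L → old three]
old three tree tree old three tree three tree three tree three old old three L ⇒ old three tree tree old three tree three tree three tree three old old three three   [L → three]

S ⇒ L S L ⇒ old three S L ⇒ old three tree S L ⇒ old three tree tree S L ⇒ old three tree tree L S L L ⇒ old three tree tree L tree three S L L ⇒ old three tree tree L tree three tree three S L L ⇒ old three tree tree L tree three tree three tree three S L L ⇒ old three tree tree old three tree three tree three tree three S L L ⇒ old three tree tree old three tree three tree three tree three old L L ⇒ old three tree tree old three tree three tree three tree three old old three L ⇒ old three tree tree old three tree three tree three tree three old old three three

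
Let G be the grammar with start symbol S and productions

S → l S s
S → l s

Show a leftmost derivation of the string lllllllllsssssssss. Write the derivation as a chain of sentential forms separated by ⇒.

S ⇒ lSs   [S → l S s]
lSs ⇒ llSss   [S → l S s]
llSss ⇒ lllSsss   [S → l S s]
lllSsss ⇒ llllSssss   [S → l S s]
llllSssss ⇒ lllllSsssss   [S → l S s]
lllllSsssss ⇒ llllllSssssss   [S → l S s]
llllllSssssss ⇒ lllllllSsssssss   [S → l S s]
lllllllSsssssss ⇒ llllllllSssssssss   [S → l S s]
llllllllSssssssss ⇒ lllllllllsssssssss   [S → l s]

S⇒lSs⇒llSss⇒lllSsss⇒llllSssss⇒lllllSsssss⇒llllllSssssss⇒lllllllSsssssss⇒llllllllSssssssss⇒lllllllllsssssssss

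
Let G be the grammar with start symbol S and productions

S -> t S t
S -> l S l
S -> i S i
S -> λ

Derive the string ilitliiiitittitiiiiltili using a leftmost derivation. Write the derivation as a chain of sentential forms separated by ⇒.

S ⇒ iSi   [S -> i S i]
iSi ⇒ ilSli   [S -> l S l]
ilSli ⇒ iliSili   [S -> i S i]
iliSili ⇒ ilitStili   [S -> t S t]
ilitStili ⇒ ilitlSltili   [S -> l S l]
ilitlSltili ⇒ ilitliSiltili   [S -> i S i]
ilitliSiltili ⇒ ilitliiSiiltili   [S -> i S i]
ilitliiSiiltili ⇒ ilitliiiSiiiltili   [S -> i S i]
ilitliiiSiiiltili ⇒ ilitliiiiSiiiiltili   [S -> i S i]
ilitliiiiSiiiiltili ⇒ ilitliiiitStiiiiltili   [S -> t S t]
ilitliiiitStiiiiltili ⇒ ilitliiiitiSitiiiiltili   [S -> i S i]
ilitliiiitiSitiiiiltili ⇒ ilitliiiititStitiiiiltili   [S -> t S t]
ilitliiiititStitiiiiltili ⇒ ilitliiiitittitiiiiltili   [S -> λ]

S⇒iSi⇒ilSli⇒iliSili⇒ilitStili⇒ilitlSltili⇒ilitliSiltili⇒ilitliiSiiltili⇒ilitliiiSiiiltili⇒ilitliiiiSiiiiltili⇒ilitliiiitStiiiiltili⇒ilitliiiitiSitiiiiltili⇒ilitliiiititStitiiiiltili⇒ilitliiiitittitiiiiltili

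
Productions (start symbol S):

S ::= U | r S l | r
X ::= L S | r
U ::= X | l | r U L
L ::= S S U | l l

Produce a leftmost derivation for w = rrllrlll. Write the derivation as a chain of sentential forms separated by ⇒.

S ⇒ rSl   [S ::= r S l]
rSl ⇒ rUl   [S ::= U]
rUl ⇒ rrULl   [U ::= r U L]
rrULl ⇒ rrXLl   [U ::= X]
rrXLl ⇒ rrLSLl   [X ::= L S]
rrLSLl ⇒ rrllSLl   [L ::= l l]
rrllSLl ⇒ rrllrLl   [S ::= r]
rrllrLl ⇒ rrllrlll   [L ::= l l]

S ⇒ rSl ⇒ rUl ⇒ rrULl ⇒ rrXLl ⇒ rrLSLl ⇒ rrllSLl ⇒ rrllrLl ⇒ rrllrlll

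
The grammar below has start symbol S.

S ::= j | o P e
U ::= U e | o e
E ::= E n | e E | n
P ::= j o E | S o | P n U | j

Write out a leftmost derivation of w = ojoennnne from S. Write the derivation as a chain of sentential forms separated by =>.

S=>oPe=>ojoEe=>ojoEne=>ojoEnne=>ojoEnnne=>ojoeEnnne=>ojoennnne

S => oPe   [S ::= o P e]
oPe => ojoEe   [P ::= j o E]
ojoEe => ojoEne   [E ::= E n]
ojoEne => ojoEnne   [E ::= E n]
ojoEnne => ojoEnnne   [E ::= E n]
ojoEnnne => ojoeEnnne   [E ::= e E]
ojoeEnnne => ojoennnne   [E ::= n]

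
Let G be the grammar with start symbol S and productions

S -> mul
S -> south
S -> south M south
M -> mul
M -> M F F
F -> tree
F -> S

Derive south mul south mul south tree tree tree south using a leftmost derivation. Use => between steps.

S => south M south   [S -> south M south]
south M south => south M F F south   [M -> M F F]
south M F F south => south M F F F F south   [M -> M F F]
south M F F F F south => south mul F F F F south   [M -> mul]
south mul F F F F south => south mul S F F F south   [F -> S]
south mul S F F F south => south mul south M south F F F south   [S -> south M south]
south mul south M south F F F south => south mul south mul south F F F south   [M -> mul]
south mul south mul south F F F south => south mul south mul south tree F F south   [F -> tree]
south mul south mul south tree F F south => south mul south mul south tree tree F south   [F -> tree]
south mul south mul south tree tree F south => south mul south mul south tree tree tree south   [F -> tree]

S => south M south => south M F F south => south M F F F F south => south mul F F F F south => south mul S F F F south => south mul south M south F F F south => south mul south mul south F F F south => south mul south mul south tree F F south => south mul south mul south tree tree F south => south mul south mul south tree tree tree south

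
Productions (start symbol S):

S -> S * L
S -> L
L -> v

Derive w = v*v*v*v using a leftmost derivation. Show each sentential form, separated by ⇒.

S ⇒ S*L   [S -> S * L]
S*L ⇒ S*L*L   [S -> S * L]
S*L*L ⇒ S*L*L*L   [S -> S * L]
S*L*L*L ⇒ L*L*L*L   [S -> L]
L*L*L*L ⇒ v*L*L*L   [L -> v]
v*L*L*L ⇒ v*v*L*L   [L -> v]
v*v*L*L ⇒ v*v*v*L   [L -> v]
v*v*v*L ⇒ v*v*v*v   [L -> v]

S ⇒ S*L ⇒ S*L*L ⇒ S*L*L*L ⇒ L*L*L*L ⇒ v*L*L*L ⇒ v*v*L*L ⇒ v*v*v*L ⇒ v*v*v*v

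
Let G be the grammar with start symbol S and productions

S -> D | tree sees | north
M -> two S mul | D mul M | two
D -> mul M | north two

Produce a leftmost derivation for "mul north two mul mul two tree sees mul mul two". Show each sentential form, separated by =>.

S => D => mul M => mul D mul M => mul north two mul M => mul north two mul D mul M => mul north two mul mul M mul M => mul north two mul mul two S mul mul M => mul north two mul mul two tree sees mul mul M => mul north two mul mul two tree sees mul mul two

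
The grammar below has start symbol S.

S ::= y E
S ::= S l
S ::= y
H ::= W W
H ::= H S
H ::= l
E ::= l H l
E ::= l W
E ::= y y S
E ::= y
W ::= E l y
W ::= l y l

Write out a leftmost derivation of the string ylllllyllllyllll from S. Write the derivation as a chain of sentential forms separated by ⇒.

S ⇒ Sl   [S ::= S l]
Sl ⇒ Sll   [S ::= S l]
Sll ⇒ Slll   [S ::= S l]
Slll ⇒ yElll   [S ::= y E]
yElll ⇒ ylHllll   [E ::= l H l]
ylHllll ⇒ ylWWllll   [H ::= W W]
ylWWllll ⇒ ylElyWllll   [W ::= E l y]
ylElyWllll ⇒ yllHllyWllll   [E ::= l H l]
yllHllyWllll ⇒ ylllllyWllll   [H ::= l]
ylllllyWllll ⇒ ylllllyElyllll   [W ::= E l y]
ylllllyElyllll ⇒ ylllllylHllyllll   [E ::= l H l]
ylllllylHllyllll ⇒ ylllllyllllyllll   [H ::= l]

S ⇒ Sl ⇒ Sll ⇒ Slll ⇒ yElll ⇒ ylHllll ⇒ ylWWllll ⇒ ylElyWllll ⇒ yllHllyWllll ⇒ ylllllyWllll ⇒ ylllllyElyllll ⇒ ylllllylHllyllll ⇒ ylllllyllllyllll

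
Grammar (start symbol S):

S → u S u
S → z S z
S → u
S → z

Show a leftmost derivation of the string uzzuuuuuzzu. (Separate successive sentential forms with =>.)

S=>uSu=>uzSzu=>uzzSzzu=>uzzuSuzzu=>uzzuuSuuzzu=>uzzuuuuuzzu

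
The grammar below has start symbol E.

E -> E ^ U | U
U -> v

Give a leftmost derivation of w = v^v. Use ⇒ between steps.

E⇒E^U⇒U^U⇒v^U⇒v^v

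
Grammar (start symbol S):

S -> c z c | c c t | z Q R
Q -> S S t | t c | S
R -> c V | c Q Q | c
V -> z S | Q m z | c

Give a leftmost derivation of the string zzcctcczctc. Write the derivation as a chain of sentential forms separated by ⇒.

S ⇒ zQR ⇒ zSStR ⇒ zzQRStR ⇒ zzSRStR ⇒ zzcctRStR ⇒ zzcctcStR ⇒ zzcctcczctR ⇒ zzcctcczctc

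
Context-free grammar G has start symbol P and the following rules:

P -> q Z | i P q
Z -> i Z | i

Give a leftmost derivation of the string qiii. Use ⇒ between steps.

P ⇒ qZ ⇒ qiZ ⇒ qiiZ ⇒ qiii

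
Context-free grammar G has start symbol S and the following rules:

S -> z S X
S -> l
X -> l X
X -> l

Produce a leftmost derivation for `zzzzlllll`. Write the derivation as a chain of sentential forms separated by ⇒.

S ⇒ zSX   [S -> z S X]
zSX ⇒ zzSXX   [S -> z S X]
zzSXX ⇒ zzzSXXX   [S -> z S X]
zzzSXXX ⇒ zzzzSXXXX   [S -> z S X]
zzzzSXXXX ⇒ zzzzlXXXX   [S -> l]
zzzzlXXXX ⇒ zzzzllXXX   [X -> l]
zzzzllXXX ⇒ zzzzlllXX   [X -> l]
zzzzlllXX ⇒ zzzzllllX   [X -> l]
zzzzllllX ⇒ zzzzlllll   [X -> l]

S ⇒ zSX ⇒ zzSXX ⇒ zzzSXXX ⇒ zzzzSXXXX ⇒ zzzzlXXXX ⇒ zzzzllXXX ⇒ zzzzlllXX ⇒ zzzzllllX ⇒ zzzzlllll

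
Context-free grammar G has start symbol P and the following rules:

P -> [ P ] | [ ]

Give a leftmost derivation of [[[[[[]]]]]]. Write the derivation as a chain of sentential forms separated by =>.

P => [P]   [P -> [ P ]]
[P] => [[P]]   [P -> [ P ]]
[[P]] => [[[P]]]   [P -> [ P ]]
[[[P]]] => [[[[P]]]]   [P -> [ P ]]
[[[[P]]]] => [[[[[P]]]]]   [P -> [ P ]]
[[[[[P]]]]] => [[[[[[]]]]]]   [P -> [ ]]

P => [P] => [[P]] => [[[P]]] => [[[[P]]]] => [[[[[P]]]]] => [[[[[[]]]]]]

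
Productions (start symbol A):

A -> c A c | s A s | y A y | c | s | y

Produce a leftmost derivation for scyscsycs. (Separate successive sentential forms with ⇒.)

A⇒sAs⇒scAcs⇒scyAycs⇒scysAsycs⇒scyscsycs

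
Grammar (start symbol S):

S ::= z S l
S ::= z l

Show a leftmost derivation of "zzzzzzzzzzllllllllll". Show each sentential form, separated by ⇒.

S⇒zSl⇒zzSll⇒zzzSlll⇒zzzzSllll⇒zzzzzSlllll⇒zzzzzzSllllll⇒zzzzzzzSlllllll⇒zzzzzzzzSllllllll⇒zzzzzzzzzSlllllllll⇒zzzzzzzzzzllllllllll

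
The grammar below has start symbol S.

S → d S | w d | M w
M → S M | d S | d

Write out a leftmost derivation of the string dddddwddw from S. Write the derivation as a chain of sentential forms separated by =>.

S => dS   [S → d S]
dS => ddS   [S → d S]
ddS => ddMw   [S → M w]
ddMw => ddSMw   [M → S M]
ddSMw => dddSMw   [S → d S]
dddSMw => ddddSMw   [S → d S]
ddddSMw => dddddSMw   [S → d S]
dddddSMw => dddddwdMw   [S → w d]
dddddwdMw => dddddwddw   [M → d]

S=>dS=>ddS=>ddMw=>ddSMw=>dddSMw=>ddddSMw=>dddddSMw=>dddddwdMw=>dddddwddw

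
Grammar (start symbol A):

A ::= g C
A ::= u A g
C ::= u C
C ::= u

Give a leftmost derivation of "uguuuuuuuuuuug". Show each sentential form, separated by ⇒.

A ⇒ uAg ⇒ ugCg ⇒ uguCg ⇒ uguuCg ⇒ uguuuCg ⇒ uguuuuCg ⇒ uguuuuuCg ⇒ uguuuuuuCg ⇒ uguuuuuuuCg ⇒ uguuuuuuuuCg ⇒ uguuuuuuuuuCg ⇒ uguuuuuuuuuuCg ⇒ uguuuuuuuuuuug

A ⇒ uAg   [A ::= u A g]
uAg ⇒ ugCg   [A ::= g C]
ugCg ⇒ uguCg   [C ::= u C]
uguCg ⇒ uguuCg   [C ::= u C]
uguuCg ⇒ uguuuCg   [C ::= u C]
uguuuCg ⇒ uguuuuCg   [C ::= u C]
uguuuuCg ⇒ uguuuuuCg   [C ::= u C]
uguuuuuCg ⇒ uguuuuuuCg   [C ::= u C]
uguuuuuuCg ⇒ uguuuuuuuCg   [C ::= u C]
uguuuuuuuCg ⇒ uguuuuuuuuCg   [C ::= u C]
uguuuuuuuuCg ⇒ uguuuuuuuuuCg   [C ::= u C]
uguuuuuuuuuCg ⇒ uguuuuuuuuuuCg   [C ::= u C]
uguuuuuuuuuuCg ⇒ uguuuuuuuuuuug   [C ::= u]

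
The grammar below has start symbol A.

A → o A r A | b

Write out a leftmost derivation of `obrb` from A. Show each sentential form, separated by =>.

A => oArA => obrA => obrb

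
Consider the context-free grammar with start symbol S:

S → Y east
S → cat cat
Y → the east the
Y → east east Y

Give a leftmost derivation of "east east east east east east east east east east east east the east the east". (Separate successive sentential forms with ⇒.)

S ⇒ Y east   [S → Y east]
Y east ⇒ east east Y east   [Y → east east Y]
east east Y east ⇒ east east east east Y east   [Y → east east Y]
east east east east Y east ⇒ east east east east east east Y east   [Y → east east Y]
east east east east east east Y east ⇒ east east east east east east east east Y east   [Y → east east Y]
east east east east east east east east Y east ⇒ east east east east east east east east east east Y east   [Y → east east Y]
east east east east east east east east east east Y east ⇒ east east east east east east east east east east east east Y east   [Y → east east Y]
east east east east east east east east east east east east Y east ⇒ east east east east east east east east east east east east the east the east   [Y → the east the]

S ⇒ Y east ⇒ east east Y east ⇒ east east east east Y east ⇒ east east east east east east Y east ⇒ east east east east east east east east Y east ⇒ east east east east east east east east east east Y east ⇒ east east east east east east east east east east east east Y east ⇒ east east east east east east east east east east east east the east the east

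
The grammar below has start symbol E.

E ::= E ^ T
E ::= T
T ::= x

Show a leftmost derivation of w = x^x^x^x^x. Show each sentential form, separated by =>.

E => E^T => E^T^T => E^T^T^T => E^T^T^T^T => T^T^T^T^T => x^T^T^T^T => x^x^T^T^T => x^x^x^T^T => x^x^x^x^T => x^x^x^x^x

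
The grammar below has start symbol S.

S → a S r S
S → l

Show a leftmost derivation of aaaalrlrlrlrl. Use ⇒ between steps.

S ⇒ aSrS ⇒ aaSrSrS ⇒ aaaSrSrSrS ⇒ aaaaSrSrSrSrS ⇒ aaaalrSrSrSrS ⇒ aaaalrlrSrSrS ⇒ aaaalrlrlrSrS ⇒ aaaalrlrlrlrS ⇒ aaaalrlrlrlrl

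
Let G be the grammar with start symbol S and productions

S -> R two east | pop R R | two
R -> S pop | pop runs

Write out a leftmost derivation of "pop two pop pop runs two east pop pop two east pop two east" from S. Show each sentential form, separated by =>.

S => R two east => S pop two east => R two east pop two east => S pop two east pop two east => pop R R pop two east pop two east => pop S pop R pop two east pop two east => pop two pop R pop two east pop two east => pop two pop S pop pop two east pop two east => pop two pop R two east pop pop two east pop two east => pop two pop pop runs two east pop pop two east pop two east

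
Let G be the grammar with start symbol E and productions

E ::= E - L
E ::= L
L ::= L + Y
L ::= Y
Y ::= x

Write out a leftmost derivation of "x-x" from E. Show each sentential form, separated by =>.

E => E-L => L-L => Y-L => x-L => x-Y => x-x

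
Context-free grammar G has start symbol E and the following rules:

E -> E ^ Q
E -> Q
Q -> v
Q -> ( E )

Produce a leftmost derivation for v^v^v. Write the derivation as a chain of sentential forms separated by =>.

E=>E^Q=>E^Q^Q=>Q^Q^Q=>v^Q^Q=>v^v^Q=>v^v^v

E => E^Q   [E -> E ^ Q]
E^Q => E^Q^Q   [E -> E ^ Q]
E^Q^Q => Q^Q^Q   [E -> Q]
Q^Q^Q => v^Q^Q   [Q -> v]
v^Q^Q => v^v^Q   [Q -> v]
v^v^Q => v^v^v   [Q -> v]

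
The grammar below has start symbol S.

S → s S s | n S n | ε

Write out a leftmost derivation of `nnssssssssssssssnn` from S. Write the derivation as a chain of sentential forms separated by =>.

S => nSn => nnSnn => nnsSsnn => nnssSssnn => nnsssSsssnn => nnssssSssssnn => nnsssssSsssssnn => nnssssssSssssssnn => nnsssssssSsssssssnn => nnssssssssssssssnn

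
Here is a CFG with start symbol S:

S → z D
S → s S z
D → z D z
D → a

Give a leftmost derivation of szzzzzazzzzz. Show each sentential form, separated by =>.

S => sSz => szDz => szzDzz => szzzDzzz => szzzzDzzzz => szzzzzDzzzzz => szzzzzazzzzz

S => sSz   [S → s S z]
sSz => szDz   [S → z D]
szDz => szzDzz   [D → z D z]
szzDzz => szzzDzzz   [D → z D z]
szzzDzzz => szzzzDzzzz   [D → z D z]
szzzzDzzzz => szzzzzDzzzzz   [D → z D z]
szzzzzDzzzzz => szzzzzazzzzz   [D → a]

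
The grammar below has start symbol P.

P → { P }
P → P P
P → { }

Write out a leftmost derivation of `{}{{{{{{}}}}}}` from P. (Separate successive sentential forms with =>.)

P => PP   [P → P P]
PP => {}P   [P → { }]
{}P => {}{P}   [P → { P }]
{}{P} => {}{{P}}   [P → { P }]
{}{{P}} => {}{{{P}}}   [P → { P }]
{}{{{P}}} => {}{{{{P}}}}   [P → { P }]
{}{{{{P}}}} => {}{{{{{P}}}}}   [P → { P }]
{}{{{{{P}}}}} => {}{{{{{{}}}}}}   [P → { }]

P=>PP=>{}P=>{}{P}=>{}{{P}}=>{}{{{P}}}=>{}{{{{P}}}}=>{}{{{{{P}}}}}=>{}{{{{{{}}}}}}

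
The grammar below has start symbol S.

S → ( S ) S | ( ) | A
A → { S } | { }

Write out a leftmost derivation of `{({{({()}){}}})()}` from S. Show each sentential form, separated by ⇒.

S ⇒ A   [S → A]
A ⇒ {S}   [A → { S }]
{S} ⇒ {(S)S}   [S → ( S ) S]
{(S)S} ⇒ {(A)S}   [S → A]
{(A)S} ⇒ {({S})S}   [A → { S }]
{({S})S} ⇒ {({A})S}   [S → A]
{({A})S} ⇒ {({{S}})S}   [A → { S }]
{({{S}})S} ⇒ {({{(S)S}})S}   [S → ( S ) S]
{({{(S)S}})S} ⇒ {({{(A)S}})S}   [S → A]
{({{(A)S}})S} ⇒ {({{({S})S}})S}   [A → { S }]
{({{({S})S}})S} ⇒ {({{({()})S}})S}   [S → ( )]
{({{({()})S}})S} ⇒ {({{({()})A}})S}   [S → A]
{({{({()})A}})S} ⇒ {({{({()}){}}})S}   [A → { }]
{({{({()}){}}})S} ⇒ {({{({()}){}}})()}   [S → ( )]

S ⇒ A ⇒ {S} ⇒ {(S)S} ⇒ {(A)S} ⇒ {({S})S} ⇒ {({A})S} ⇒ {({{S}})S} ⇒ {({{(S)S}})S} ⇒ {({{(A)S}})S} ⇒ {({{({S})S}})S} ⇒ {({{({()})S}})S} ⇒ {({{({()})A}})S} ⇒ {({{({()}){}}})S} ⇒ {({{({()}){}}})()}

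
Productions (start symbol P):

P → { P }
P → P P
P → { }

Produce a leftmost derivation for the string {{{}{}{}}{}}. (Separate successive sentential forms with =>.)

P => {P} => {PP} => {{P}P} => {{PP}P} => {{PPP}P} => {{{}PP}P} => {{{}{}P}P} => {{{}{}{}}P} => {{{}{}{}}{}}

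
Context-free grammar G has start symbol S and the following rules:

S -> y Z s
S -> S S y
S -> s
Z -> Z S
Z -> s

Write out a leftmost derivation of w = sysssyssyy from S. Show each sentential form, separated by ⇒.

S⇒SSy⇒SSySy⇒sSySy⇒syZsySy⇒syZSsySy⇒sysSsySy⇒sysssySy⇒sysssySSyy⇒sysssysSyy⇒sysssyssyy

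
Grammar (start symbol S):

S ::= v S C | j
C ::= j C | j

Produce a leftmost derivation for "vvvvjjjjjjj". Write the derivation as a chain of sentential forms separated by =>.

S => vSC => vvSCC => vvvSCCC => vvvvSCCCC => vvvvjCCCC => vvvvjjCCC => vvvvjjjCC => vvvvjjjjC => vvvvjjjjjC => vvvvjjjjjjC => vvvvjjjjjjj

S => vSC   [S ::= v S C]
vSC => vvSCC   [S ::= v S C]
vvSCC => vvvSCCC   [S ::= v S C]
vvvSCCC => vvvvSCCCC   [S ::= v S C]
vvvvSCCCC => vvvvjCCCC   [S ::= j]
vvvvjCCCC => vvvvjjCCC   [C ::= j]
vvvvjjCCC => vvvvjjjCC   [C ::= j]
vvvvjjjCC => vvvvjjjjC   [C ::= j]
vvvvjjjjC => vvvvjjjjjC   [C ::= j C]
vvvvjjjjjC => vvvvjjjjjjC   [C ::= j C]
vvvvjjjjjjC => vvvvjjjjjjj   [C ::= j]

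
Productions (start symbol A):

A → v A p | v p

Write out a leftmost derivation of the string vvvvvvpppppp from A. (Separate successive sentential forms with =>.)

A => vAp => vvApp => vvvAppp => vvvvApppp => vvvvvAppppp => vvvvvvpppppp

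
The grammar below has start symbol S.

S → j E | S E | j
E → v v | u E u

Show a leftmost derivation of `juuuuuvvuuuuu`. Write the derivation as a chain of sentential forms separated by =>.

S => SE => jE => juEu => juuEuu => juuuEuuu => juuuuEuuuu => juuuuuEuuuuu => juuuuuvvuuuuu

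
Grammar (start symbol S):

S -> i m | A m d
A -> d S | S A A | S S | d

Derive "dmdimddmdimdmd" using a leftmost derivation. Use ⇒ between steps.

S ⇒ Amd ⇒ SAAmd ⇒ AmdAAmd ⇒ dmdAAmd ⇒ dmdSSAmd ⇒ dmdAmdSAmd ⇒ dmdSAAmdSAmd ⇒ dmdimAAmdSAmd ⇒ dmdimdAmdSAmd ⇒ dmdimddmdSAmd ⇒ dmdimddmdimAmd ⇒ dmdimddmdimdmd

S ⇒ Amd   [S -> A m d]
Amd ⇒ SAAmd   [A -> S A A]
SAAmd ⇒ AmdAAmd   [S -> A m d]
AmdAAmd ⇒ dmdAAmd   [A -> d]
dmdAAmd ⇒ dmdSSAmd   [A -> S S]
dmdSSAmd ⇒ dmdAmdSAmd   [S -> A m d]
dmdAmdSAmd ⇒ dmdSAAmdSAmd   [A -> S A A]
dmdSAAmdSAmd ⇒ dmdimAAmdSAmd   [S -> i m]
dmdimAAmdSAmd ⇒ dmdimdAmdSAmd   [A -> d]
dmdimdAmdSAmd ⇒ dmdimddmdSAmd   [A -> d]
dmdimddmdSAmd ⇒ dmdimddmdimAmd   [S -> i m]
dmdimddmdimAmd ⇒ dmdimddmdimdmd   [A -> d]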